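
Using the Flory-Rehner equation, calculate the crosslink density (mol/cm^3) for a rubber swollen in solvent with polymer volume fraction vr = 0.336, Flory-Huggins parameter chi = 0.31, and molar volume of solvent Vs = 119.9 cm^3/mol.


ln(1 - vr) = ln(1 - 0.336) = -0.4095
Numerator = -((-0.4095) + 0.336 + 0.31 * 0.336^2) = 0.0385
Denominator = 119.9 * (0.336^(1/3) - 0.336/2) = 63.2119
nu = 0.0385 / 63.2119 = 6.0867e-04 mol/cm^3

6.0867e-04 mol/cm^3


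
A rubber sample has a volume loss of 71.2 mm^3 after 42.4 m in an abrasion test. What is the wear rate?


Rate = volume_loss / distance
= 71.2 / 42.4
= 1.679 mm^3/m

1.679 mm^3/m


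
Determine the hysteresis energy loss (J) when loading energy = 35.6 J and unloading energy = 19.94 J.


Hysteresis loss = loading - unloading
= 35.6 - 19.94
= 15.66 J

15.66 J


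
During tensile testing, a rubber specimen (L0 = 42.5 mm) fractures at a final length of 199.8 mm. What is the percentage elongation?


Elongation = (Lf - L0) / L0 * 100
= (199.8 - 42.5) / 42.5 * 100
= 157.3 / 42.5 * 100
= 370.1%

370.1%


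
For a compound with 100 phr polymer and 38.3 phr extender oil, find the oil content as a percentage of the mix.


Oil % = oil / (100 + oil) * 100
= 38.3 / (100 + 38.3) * 100
= 38.3 / 138.3 * 100
= 27.69%

27.69%


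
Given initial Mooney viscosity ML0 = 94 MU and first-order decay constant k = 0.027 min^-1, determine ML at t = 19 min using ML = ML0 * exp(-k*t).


ML = ML0 * exp(-k * t)
ML = 94 * exp(-0.027 * 19)
ML = 94 * 0.5987
ML = 56.28 MU

56.28 MU


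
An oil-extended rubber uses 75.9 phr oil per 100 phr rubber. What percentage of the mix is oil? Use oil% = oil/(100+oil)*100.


Oil % = oil / (100 + oil) * 100
= 75.9 / (100 + 75.9) * 100
= 75.9 / 175.9 * 100
= 43.15%

43.15%


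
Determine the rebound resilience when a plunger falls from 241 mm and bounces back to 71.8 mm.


Resilience = h_rebound / h_drop * 100
= 71.8 / 241 * 100
= 29.8%

29.8%


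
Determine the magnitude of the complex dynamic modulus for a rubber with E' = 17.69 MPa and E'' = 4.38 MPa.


|E*| = sqrt(E'^2 + E''^2)
= sqrt(17.69^2 + 4.38^2)
= sqrt(312.9361 + 19.1844)
= 18.224 MPa

18.224 MPa


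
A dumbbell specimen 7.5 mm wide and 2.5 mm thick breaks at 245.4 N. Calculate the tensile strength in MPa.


Area = width * thickness = 7.5 * 2.5 = 18.75 mm^2
TS = force / area = 245.4 / 18.75 = 13.09 MPa

13.09 MPa


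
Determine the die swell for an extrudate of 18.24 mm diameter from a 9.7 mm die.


Die swell ratio = D_extrudate / D_die
= 18.24 / 9.7
= 1.88

Die swell = 1.88


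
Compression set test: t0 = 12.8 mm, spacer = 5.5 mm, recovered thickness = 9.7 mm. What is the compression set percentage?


CS = (t0 - recovered) / (t0 - ts) * 100
= (12.8 - 9.7) / (12.8 - 5.5) * 100
= 3.1 / 7.3 * 100
= 42.5%

42.5%


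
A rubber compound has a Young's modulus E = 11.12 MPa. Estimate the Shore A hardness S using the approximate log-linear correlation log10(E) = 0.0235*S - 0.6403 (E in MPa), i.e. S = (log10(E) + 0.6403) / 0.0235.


log10(E) = 0.0235*S - 0.6403  =>  S = (log10(E) + 0.6403) / 0.0235
log10(11.12) = 1.046105
S = (1.046105 + 0.6403) / 0.0235 = 1.686405 / 0.0235
S = 71.8

Shore A = 71.8


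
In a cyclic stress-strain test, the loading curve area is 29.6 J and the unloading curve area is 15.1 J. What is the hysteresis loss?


Hysteresis loss = loading - unloading
= 29.6 - 15.1
= 14.5 J

14.5 J


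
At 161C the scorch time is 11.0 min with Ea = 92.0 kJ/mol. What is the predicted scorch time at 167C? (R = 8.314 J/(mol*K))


Convert temperatures: T1 = 161 + 273.15 = 434.15 K, T2 = 167 + 273.15 = 440.15 K
ts2_new = 11.0 * exp(92000 / 8.314 * (1/440.15 - 1/434.15))
1/T2 - 1/T1 = -3.1399e-05
ts2_new = 7.77 min

7.77 min


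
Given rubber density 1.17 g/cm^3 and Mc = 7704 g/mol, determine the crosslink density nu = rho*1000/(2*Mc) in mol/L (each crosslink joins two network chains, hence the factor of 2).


nu = rho * 1000 / (2 * Mc)
nu = 1.17 * 1000 / (2 * 7704)
nu = 1170.0 / 15408
nu = 0.0759 mol/L

0.0759 mol/L


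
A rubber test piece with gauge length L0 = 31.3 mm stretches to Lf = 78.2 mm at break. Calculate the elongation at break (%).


Elongation = (Lf - L0) / L0 * 100
= (78.2 - 31.3) / 31.3 * 100
= 46.9 / 31.3 * 100
= 149.8%

149.8%


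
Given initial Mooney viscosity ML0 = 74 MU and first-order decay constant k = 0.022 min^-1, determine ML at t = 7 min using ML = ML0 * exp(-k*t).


ML = ML0 * exp(-k * t)
ML = 74 * exp(-0.022 * 7)
ML = 74 * 0.8573
ML = 63.44 MU

63.44 MU


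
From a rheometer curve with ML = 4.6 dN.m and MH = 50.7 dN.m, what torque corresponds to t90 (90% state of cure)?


M90 = ML + 0.9 * (MH - ML)
M90 = 4.6 + 0.9 * (50.7 - 4.6)
M90 = 4.6 + 0.9 * 46.1
M90 = 46.09 dN.m

46.09 dN.m


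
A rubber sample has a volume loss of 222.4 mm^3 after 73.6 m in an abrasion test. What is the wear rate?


Rate = volume_loss / distance
= 222.4 / 73.6
= 3.022 mm^3/m

3.022 mm^3/m


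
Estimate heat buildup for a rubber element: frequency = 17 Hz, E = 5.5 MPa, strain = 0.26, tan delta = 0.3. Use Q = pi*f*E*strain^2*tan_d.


Q = pi * f * E * strain^2 * tan_d
= pi * 17 * 5.5 * 0.26^2 * 0.3
= pi * 17 * 5.5 * 0.0676 * 0.3
= 5.9570

Q = 5.9570


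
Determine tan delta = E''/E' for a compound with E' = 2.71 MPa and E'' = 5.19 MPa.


tan delta = E'' / E'
= 5.19 / 2.71
= 1.9151

tan delta = 1.9151


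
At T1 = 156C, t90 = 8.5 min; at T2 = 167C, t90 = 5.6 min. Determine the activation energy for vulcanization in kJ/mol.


T1 = 429.15 K, T2 = 440.15 K
1/T1 - 1/T2 = 5.8235e-05
ln(t1/t2) = ln(8.5/5.6) = 0.4173
Ea = 8.314 * 0.4173 / 5.8235e-05 = 59576.5144 J/mol
Ea = 59.58 kJ/mol

59.58 kJ/mol


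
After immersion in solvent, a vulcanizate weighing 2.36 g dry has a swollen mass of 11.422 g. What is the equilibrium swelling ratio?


Q = W_swollen / W_dry
Q = 11.422 / 2.36
Q = 4.84

Q = 4.84


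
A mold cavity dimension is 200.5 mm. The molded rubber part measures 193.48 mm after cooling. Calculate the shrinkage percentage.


Shrinkage = (mold - part) / mold * 100
= (200.5 - 193.48) / 200.5 * 100
= 7.02 / 200.5 * 100
= 3.5%

3.5%


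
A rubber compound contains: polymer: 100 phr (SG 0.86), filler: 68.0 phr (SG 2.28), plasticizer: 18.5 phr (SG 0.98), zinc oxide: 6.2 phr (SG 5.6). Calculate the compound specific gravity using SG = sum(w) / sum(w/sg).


Sum of weights = 192.7
Volume contributions:
  polymer: 100/0.86 = 116.2791
  filler: 68.0/2.28 = 29.8246
  plasticizer: 18.5/0.98 = 18.8776
  zinc oxide: 6.2/5.6 = 1.1071
Sum of volumes = 166.0883
SG = 192.7 / 166.0883 = 1.16

SG = 1.16


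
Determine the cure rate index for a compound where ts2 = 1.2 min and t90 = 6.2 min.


CRI = 100 / (t90 - ts2)
= 100 / (6.2 - 1.2)
= 100 / 5.0
= 20.0 min^-1

20.0 min^-1


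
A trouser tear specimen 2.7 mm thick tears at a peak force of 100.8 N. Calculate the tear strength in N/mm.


Tear strength = force / thickness
= 100.8 / 2.7
= 37.33 N/mm

37.33 N/mm


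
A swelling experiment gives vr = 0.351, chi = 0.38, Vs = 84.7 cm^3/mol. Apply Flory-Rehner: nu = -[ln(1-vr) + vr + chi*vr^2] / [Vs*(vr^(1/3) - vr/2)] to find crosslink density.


ln(1 - vr) = ln(1 - 0.351) = -0.4323
Numerator = -((-0.4323) + 0.351 + 0.38 * 0.351^2) = 0.0345
Denominator = 84.7 * (0.351^(1/3) - 0.351/2) = 44.8826
nu = 0.0345 / 44.8826 = 7.6881e-04 mol/cm^3

7.6881e-04 mol/cm^3


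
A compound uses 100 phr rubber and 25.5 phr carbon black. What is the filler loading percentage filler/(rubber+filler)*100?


Filler % = filler / (rubber + filler) * 100
= 25.5 / (100 + 25.5) * 100
= 25.5 / 125.5 * 100
= 20.32%

20.32%


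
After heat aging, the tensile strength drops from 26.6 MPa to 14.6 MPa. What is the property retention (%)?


Retention = aged / original * 100
= 14.6 / 26.6 * 100
= 54.9%

54.9%


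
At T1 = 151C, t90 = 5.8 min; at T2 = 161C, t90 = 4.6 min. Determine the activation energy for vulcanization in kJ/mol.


T1 = 424.15 K, T2 = 434.15 K
1/T1 - 1/T2 = 5.4305e-05
ln(t1/t2) = ln(5.8/4.6) = 0.2318
Ea = 8.314 * 0.2318 / 5.4305e-05 = 35488.3455 J/mol
Ea = 35.49 kJ/mol

35.49 kJ/mol


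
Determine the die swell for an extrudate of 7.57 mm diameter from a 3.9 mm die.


Die swell ratio = D_extrudate / D_die
= 7.57 / 3.9
= 1.941

Die swell = 1.941


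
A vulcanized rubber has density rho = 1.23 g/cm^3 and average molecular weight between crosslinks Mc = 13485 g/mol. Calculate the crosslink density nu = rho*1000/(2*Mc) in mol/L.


nu = rho * 1000 / (2 * Mc)
nu = 1.23 * 1000 / (2 * 13485)
nu = 1230.0 / 26970
nu = 0.0456 mol/L

0.0456 mol/L


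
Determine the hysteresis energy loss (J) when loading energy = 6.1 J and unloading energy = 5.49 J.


Hysteresis loss = loading - unloading
= 6.1 - 5.49
= 0.61 J

0.61 J


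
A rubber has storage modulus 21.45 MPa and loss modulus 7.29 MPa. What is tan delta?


tan delta = E'' / E'
= 7.29 / 21.45
= 0.3399

tan delta = 0.3399


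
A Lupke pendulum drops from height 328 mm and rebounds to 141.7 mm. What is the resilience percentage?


Resilience = h_rebound / h_drop * 100
= 141.7 / 328 * 100
= 43.2%

43.2%


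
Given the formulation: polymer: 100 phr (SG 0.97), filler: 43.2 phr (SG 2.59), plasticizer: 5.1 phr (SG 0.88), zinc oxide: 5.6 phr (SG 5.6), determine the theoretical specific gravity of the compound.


Sum of weights = 153.9
Volume contributions:
  polymer: 100/0.97 = 103.0928
  filler: 43.2/2.59 = 16.6795
  plasticizer: 5.1/0.88 = 5.7955
  zinc oxide: 5.6/5.6 = 1.0000
Sum of volumes = 126.5678
SG = 153.9 / 126.5678 = 1.216

SG = 1.216


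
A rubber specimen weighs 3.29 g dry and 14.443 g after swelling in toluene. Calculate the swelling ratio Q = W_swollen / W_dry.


Q = W_swollen / W_dry
Q = 14.443 / 3.29
Q = 4.39

Q = 4.39


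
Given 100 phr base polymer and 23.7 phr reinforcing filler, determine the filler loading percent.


Filler % = filler / (rubber + filler) * 100
= 23.7 / (100 + 23.7) * 100
= 23.7 / 123.7 * 100
= 19.16%

19.16%


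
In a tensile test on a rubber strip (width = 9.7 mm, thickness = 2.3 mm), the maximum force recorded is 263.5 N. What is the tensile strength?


Area = width * thickness = 9.7 * 2.3 = 22.31 mm^2
TS = force / area = 263.5 / 22.31 = 11.81 MPa

11.81 MPa


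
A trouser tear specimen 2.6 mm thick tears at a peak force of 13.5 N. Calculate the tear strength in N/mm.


Tear strength = force / thickness
= 13.5 / 2.6
= 5.19 N/mm

5.19 N/mm


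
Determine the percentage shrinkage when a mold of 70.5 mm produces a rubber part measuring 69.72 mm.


Shrinkage = (mold - part) / mold * 100
= (70.5 - 69.72) / 70.5 * 100
= 0.78 / 70.5 * 100
= 1.11%

1.11%


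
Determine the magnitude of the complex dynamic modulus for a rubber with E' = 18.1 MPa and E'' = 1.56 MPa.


|E*| = sqrt(E'^2 + E''^2)
= sqrt(18.1^2 + 1.56^2)
= sqrt(327.6100 + 2.4336)
= 18.167 MPa

18.167 MPa


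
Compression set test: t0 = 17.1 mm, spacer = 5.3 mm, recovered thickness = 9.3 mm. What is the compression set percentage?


CS = (t0 - recovered) / (t0 - ts) * 100
= (17.1 - 9.3) / (17.1 - 5.3) * 100
= 7.8 / 11.8 * 100
= 66.1%

66.1%


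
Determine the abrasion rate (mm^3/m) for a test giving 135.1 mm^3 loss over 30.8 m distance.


Rate = volume_loss / distance
= 135.1 / 30.8
= 4.386 mm^3/m

4.386 mm^3/m


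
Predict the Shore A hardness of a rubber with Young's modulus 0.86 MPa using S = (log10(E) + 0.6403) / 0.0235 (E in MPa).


log10(E) = 0.0235*S - 0.6403  =>  S = (log10(E) + 0.6403) / 0.0235
log10(0.86) = -0.065502
S = (-0.065502 + 0.6403) / 0.0235 = 0.574798 / 0.0235
S = 24.5

Shore A = 24.5


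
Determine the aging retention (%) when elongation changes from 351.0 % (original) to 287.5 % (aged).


Retention = aged / original * 100
= 287.5 / 351.0 * 100
= 81.9%

81.9%


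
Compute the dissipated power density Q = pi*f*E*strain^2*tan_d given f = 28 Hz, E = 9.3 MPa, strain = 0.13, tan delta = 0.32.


Q = pi * f * E * strain^2 * tan_d
= pi * 28 * 9.3 * 0.13^2 * 0.32
= pi * 28 * 9.3 * 0.0169 * 0.32
= 4.4241

Q = 4.4241


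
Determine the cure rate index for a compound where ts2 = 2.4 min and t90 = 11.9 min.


CRI = 100 / (t90 - ts2)
= 100 / (11.9 - 2.4)
= 100 / 9.5
= 10.53 min^-1

10.53 min^-1


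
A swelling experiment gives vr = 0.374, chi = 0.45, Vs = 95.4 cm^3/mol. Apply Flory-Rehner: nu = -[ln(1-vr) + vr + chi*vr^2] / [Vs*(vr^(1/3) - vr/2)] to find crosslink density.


ln(1 - vr) = ln(1 - 0.374) = -0.4684
Numerator = -((-0.4684) + 0.374 + 0.45 * 0.374^2) = 0.0315
Denominator = 95.4 * (0.374^(1/3) - 0.374/2) = 50.8943
nu = 0.0315 / 50.8943 = 6.1816e-04 mol/cm^3

6.1816e-04 mol/cm^3


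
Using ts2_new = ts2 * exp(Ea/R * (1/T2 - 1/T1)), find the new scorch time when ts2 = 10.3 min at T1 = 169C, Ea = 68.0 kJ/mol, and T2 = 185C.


Convert temperatures: T1 = 169 + 273.15 = 442.15 K, T2 = 185 + 273.15 = 458.15 K
ts2_new = 10.3 * exp(68000 / 8.314 * (1/458.15 - 1/442.15))
1/T2 - 1/T1 = -7.8985e-05
ts2_new = 5.4 min

5.4 min


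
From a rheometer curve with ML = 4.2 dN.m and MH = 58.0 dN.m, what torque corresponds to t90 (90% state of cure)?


M90 = ML + 0.9 * (MH - ML)
M90 = 4.2 + 0.9 * (58.0 - 4.2)
M90 = 4.2 + 0.9 * 53.8
M90 = 52.62 dN.m

52.62 dN.m


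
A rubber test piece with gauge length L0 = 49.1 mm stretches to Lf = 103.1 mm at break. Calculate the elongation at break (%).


Elongation = (Lf - L0) / L0 * 100
= (103.1 - 49.1) / 49.1 * 100
= 54.0 / 49.1 * 100
= 110.0%

110.0%


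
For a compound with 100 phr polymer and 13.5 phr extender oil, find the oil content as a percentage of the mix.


Oil % = oil / (100 + oil) * 100
= 13.5 / (100 + 13.5) * 100
= 13.5 / 113.5 * 100
= 11.89%

11.89%


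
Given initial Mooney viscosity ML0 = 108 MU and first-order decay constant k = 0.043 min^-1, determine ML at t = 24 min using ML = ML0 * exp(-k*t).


ML = ML0 * exp(-k * t)
ML = 108 * exp(-0.043 * 24)
ML = 108 * 0.3563
ML = 38.48 MU

38.48 MU


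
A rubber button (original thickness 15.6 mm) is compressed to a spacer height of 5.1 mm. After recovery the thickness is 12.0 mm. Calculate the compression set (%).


CS = (t0 - recovered) / (t0 - ts) * 100
= (15.6 - 12.0) / (15.6 - 5.1) * 100
= 3.6 / 10.5 * 100
= 34.3%

34.3%


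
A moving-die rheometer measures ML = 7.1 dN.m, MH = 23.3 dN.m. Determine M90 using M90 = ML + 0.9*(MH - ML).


M90 = ML + 0.9 * (MH - ML)
M90 = 7.1 + 0.9 * (23.3 - 7.1)
M90 = 7.1 + 0.9 * 16.2
M90 = 21.68 dN.m

21.68 dN.m


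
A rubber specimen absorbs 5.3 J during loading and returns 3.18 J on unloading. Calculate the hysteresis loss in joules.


Hysteresis loss = loading - unloading
= 5.3 - 3.18
= 2.12 J

2.12 J


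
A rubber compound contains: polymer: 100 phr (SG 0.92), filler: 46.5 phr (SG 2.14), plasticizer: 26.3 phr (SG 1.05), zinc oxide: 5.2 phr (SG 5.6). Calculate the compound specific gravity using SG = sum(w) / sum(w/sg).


Sum of weights = 178.0
Volume contributions:
  polymer: 100/0.92 = 108.6957
  filler: 46.5/2.14 = 21.7290
  plasticizer: 26.3/1.05 = 25.0476
  zinc oxide: 5.2/5.6 = 0.9286
Sum of volumes = 156.4008
SG = 178.0 / 156.4008 = 1.138

SG = 1.138


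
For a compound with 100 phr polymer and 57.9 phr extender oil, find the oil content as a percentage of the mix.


Oil % = oil / (100 + oil) * 100
= 57.9 / (100 + 57.9) * 100
= 57.9 / 157.9 * 100
= 36.67%

36.67%


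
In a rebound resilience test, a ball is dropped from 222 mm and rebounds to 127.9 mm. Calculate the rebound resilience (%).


Resilience = h_rebound / h_drop * 100
= 127.9 / 222 * 100
= 57.6%

57.6%


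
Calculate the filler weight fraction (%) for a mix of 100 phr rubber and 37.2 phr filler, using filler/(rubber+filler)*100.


Filler % = filler / (rubber + filler) * 100
= 37.2 / (100 + 37.2) * 100
= 37.2 / 137.2 * 100
= 27.11%

27.11%


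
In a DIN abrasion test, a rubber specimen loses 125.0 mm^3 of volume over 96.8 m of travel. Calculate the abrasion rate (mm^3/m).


Rate = volume_loss / distance
= 125.0 / 96.8
= 1.291 mm^3/m

1.291 mm^3/m


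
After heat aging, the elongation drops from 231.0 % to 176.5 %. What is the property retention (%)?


Retention = aged / original * 100
= 176.5 / 231.0 * 100
= 76.4%

76.4%


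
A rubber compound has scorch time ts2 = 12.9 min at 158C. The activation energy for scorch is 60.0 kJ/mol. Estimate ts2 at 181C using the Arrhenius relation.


Convert temperatures: T1 = 158 + 273.15 = 431.15 K, T2 = 181 + 273.15 = 454.15 K
ts2_new = 12.9 * exp(60000 / 8.314 * (1/454.15 - 1/431.15))
1/T2 - 1/T1 = -1.1746e-04
ts2_new = 5.53 min

5.53 min


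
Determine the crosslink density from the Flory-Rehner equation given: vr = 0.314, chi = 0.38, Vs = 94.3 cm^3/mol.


ln(1 - vr) = ln(1 - 0.314) = -0.3769
Numerator = -((-0.3769) + 0.314 + 0.38 * 0.314^2) = 0.0254
Denominator = 94.3 * (0.314^(1/3) - 0.314/2) = 49.2895
nu = 0.0254 / 49.2895 = 5.1555e-04 mol/cm^3

5.1555e-04 mol/cm^3


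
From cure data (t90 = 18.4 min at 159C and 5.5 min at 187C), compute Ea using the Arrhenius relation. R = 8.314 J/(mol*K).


T1 = 432.15 K, T2 = 460.15 K
1/T1 - 1/T2 = 1.4081e-04
ln(t1/t2) = ln(18.4/5.5) = 1.2076
Ea = 8.314 * 1.2076 / 1.4081e-04 = 71303.3545 J/mol
Ea = 71.3 kJ/mol

71.3 kJ/mol


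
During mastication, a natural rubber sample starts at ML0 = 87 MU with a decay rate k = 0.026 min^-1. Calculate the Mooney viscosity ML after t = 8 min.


ML = ML0 * exp(-k * t)
ML = 87 * exp(-0.026 * 8)
ML = 87 * 0.8122
ML = 70.66 MU

70.66 MU


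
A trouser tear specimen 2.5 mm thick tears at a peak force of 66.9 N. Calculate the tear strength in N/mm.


Tear strength = force / thickness
= 66.9 / 2.5
= 26.76 N/mm

26.76 N/mm


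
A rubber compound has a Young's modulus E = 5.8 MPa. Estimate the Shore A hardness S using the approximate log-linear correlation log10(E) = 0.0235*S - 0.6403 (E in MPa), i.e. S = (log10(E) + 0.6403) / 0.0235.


log10(E) = 0.0235*S - 0.6403  =>  S = (log10(E) + 0.6403) / 0.0235
log10(5.8) = 0.763428
S = (0.763428 + 0.6403) / 0.0235 = 1.403728 / 0.0235
S = 59.7

Shore A = 59.7


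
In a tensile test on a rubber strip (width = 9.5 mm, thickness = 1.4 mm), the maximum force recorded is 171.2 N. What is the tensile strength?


Area = width * thickness = 9.5 * 1.4 = 13.3 mm^2
TS = force / area = 171.2 / 13.3 = 12.87 MPa

12.87 MPa


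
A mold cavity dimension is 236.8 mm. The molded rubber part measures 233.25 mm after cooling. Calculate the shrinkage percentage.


Shrinkage = (mold - part) / mold * 100
= (236.8 - 233.25) / 236.8 * 100
= 3.55 / 236.8 * 100
= 1.5%

1.5%


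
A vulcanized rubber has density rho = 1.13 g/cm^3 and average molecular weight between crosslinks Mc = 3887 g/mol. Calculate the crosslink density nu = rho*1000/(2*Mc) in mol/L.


nu = rho * 1000 / (2 * Mc)
nu = 1.13 * 1000 / (2 * 3887)
nu = 1130.0 / 7774
nu = 0.1454 mol/L

0.1454 mol/L


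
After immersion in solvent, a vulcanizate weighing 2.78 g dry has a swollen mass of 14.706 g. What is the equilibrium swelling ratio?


Q = W_swollen / W_dry
Q = 14.706 / 2.78
Q = 5.29

Q = 5.29


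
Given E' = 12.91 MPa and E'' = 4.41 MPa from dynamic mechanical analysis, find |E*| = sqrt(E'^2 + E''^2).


|E*| = sqrt(E'^2 + E''^2)
= sqrt(12.91^2 + 4.41^2)
= sqrt(166.6681 + 19.4481)
= 13.642 MPa

13.642 MPa


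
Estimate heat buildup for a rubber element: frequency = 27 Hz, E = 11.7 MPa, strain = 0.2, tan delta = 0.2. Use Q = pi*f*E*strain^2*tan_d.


Q = pi * f * E * strain^2 * tan_d
= pi * 27 * 11.7 * 0.2^2 * 0.2
= pi * 27 * 11.7 * 0.0400 * 0.2
= 7.9394

Q = 7.9394


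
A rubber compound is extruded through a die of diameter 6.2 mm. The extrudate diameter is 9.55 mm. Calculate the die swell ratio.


Die swell ratio = D_extrudate / D_die
= 9.55 / 6.2
= 1.54

Die swell = 1.54


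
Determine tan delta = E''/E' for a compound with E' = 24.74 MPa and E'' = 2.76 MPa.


tan delta = E'' / E'
= 2.76 / 24.74
= 0.1116

tan delta = 0.1116


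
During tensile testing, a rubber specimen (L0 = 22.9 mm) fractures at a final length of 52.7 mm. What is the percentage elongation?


Elongation = (Lf - L0) / L0 * 100
= (52.7 - 22.9) / 22.9 * 100
= 29.8 / 22.9 * 100
= 130.1%

130.1%


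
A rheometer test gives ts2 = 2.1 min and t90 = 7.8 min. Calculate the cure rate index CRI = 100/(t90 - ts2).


CRI = 100 / (t90 - ts2)
= 100 / (7.8 - 2.1)
= 100 / 5.7
= 17.54 min^-1

17.54 min^-1


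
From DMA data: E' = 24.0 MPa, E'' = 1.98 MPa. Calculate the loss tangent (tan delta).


tan delta = E'' / E'
= 1.98 / 24.0
= 0.0825

tan delta = 0.0825


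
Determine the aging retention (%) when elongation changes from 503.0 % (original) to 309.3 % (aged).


Retention = aged / original * 100
= 309.3 / 503.0 * 100
= 61.5%

61.5%


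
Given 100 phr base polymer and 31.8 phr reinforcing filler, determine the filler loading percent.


Filler % = filler / (rubber + filler) * 100
= 31.8 / (100 + 31.8) * 100
= 31.8 / 131.8 * 100
= 24.13%

24.13%


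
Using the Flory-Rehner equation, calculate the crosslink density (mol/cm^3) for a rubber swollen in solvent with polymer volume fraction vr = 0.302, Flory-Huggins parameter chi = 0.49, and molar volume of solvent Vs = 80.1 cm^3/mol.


ln(1 - vr) = ln(1 - 0.302) = -0.3595
Numerator = -((-0.3595) + 0.302 + 0.49 * 0.302^2) = 0.0128
Denominator = 80.1 * (0.302^(1/3) - 0.302/2) = 41.6454
nu = 0.0128 / 41.6454 = 3.0847e-04 mol/cm^3

3.0847e-04 mol/cm^3


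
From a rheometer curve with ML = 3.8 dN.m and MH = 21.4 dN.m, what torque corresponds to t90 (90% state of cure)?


M90 = ML + 0.9 * (MH - ML)
M90 = 3.8 + 0.9 * (21.4 - 3.8)
M90 = 3.8 + 0.9 * 17.6
M90 = 19.64 dN.m

19.64 dN.m


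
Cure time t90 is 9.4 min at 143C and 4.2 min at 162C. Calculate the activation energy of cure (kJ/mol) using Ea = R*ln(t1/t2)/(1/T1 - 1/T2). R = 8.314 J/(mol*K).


T1 = 416.15 K, T2 = 435.15 K
1/T1 - 1/T2 = 1.0492e-04
ln(t1/t2) = ln(9.4/4.2) = 0.8056
Ea = 8.314 * 0.8056 / 1.0492e-04 = 63837.8613 J/mol
Ea = 63.84 kJ/mol

63.84 kJ/mol


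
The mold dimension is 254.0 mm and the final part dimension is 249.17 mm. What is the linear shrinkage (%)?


Shrinkage = (mold - part) / mold * 100
= (254.0 - 249.17) / 254.0 * 100
= 4.83 / 254.0 * 100
= 1.9%

1.9%


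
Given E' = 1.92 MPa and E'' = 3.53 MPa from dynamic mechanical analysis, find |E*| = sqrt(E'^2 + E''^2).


|E*| = sqrt(E'^2 + E''^2)
= sqrt(1.92^2 + 3.53^2)
= sqrt(3.6864 + 12.4609)
= 4.018 MPa

4.018 MPa


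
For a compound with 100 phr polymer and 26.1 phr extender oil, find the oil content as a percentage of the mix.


Oil % = oil / (100 + oil) * 100
= 26.1 / (100 + 26.1) * 100
= 26.1 / 126.1 * 100
= 20.7%

20.7%


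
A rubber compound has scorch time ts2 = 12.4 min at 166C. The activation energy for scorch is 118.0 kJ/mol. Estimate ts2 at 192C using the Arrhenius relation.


Convert temperatures: T1 = 166 + 273.15 = 439.15 K, T2 = 192 + 273.15 = 465.15 K
ts2_new = 12.4 * exp(118000 / 8.314 * (1/465.15 - 1/439.15))
1/T2 - 1/T1 = -1.2728e-04
ts2_new = 2.04 min

2.04 min


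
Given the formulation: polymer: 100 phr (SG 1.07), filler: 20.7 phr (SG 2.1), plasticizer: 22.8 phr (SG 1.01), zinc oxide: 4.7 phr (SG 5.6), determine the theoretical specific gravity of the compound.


Sum of weights = 148.2
Volume contributions:
  polymer: 100/1.07 = 93.4579
  filler: 20.7/2.1 = 9.8571
  plasticizer: 22.8/1.01 = 22.5743
  zinc oxide: 4.7/5.6 = 0.8393
Sum of volumes = 126.7286
SG = 148.2 / 126.7286 = 1.169

SG = 1.169


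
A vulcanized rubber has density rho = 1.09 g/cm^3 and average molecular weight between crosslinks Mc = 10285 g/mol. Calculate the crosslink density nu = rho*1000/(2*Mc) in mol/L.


nu = rho * 1000 / (2 * Mc)
nu = 1.09 * 1000 / (2 * 10285)
nu = 1090.0 / 20570
nu = 0.0530 mol/L

0.0530 mol/L


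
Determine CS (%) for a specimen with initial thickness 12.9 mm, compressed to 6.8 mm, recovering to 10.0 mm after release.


CS = (t0 - recovered) / (t0 - ts) * 100
= (12.9 - 10.0) / (12.9 - 6.8) * 100
= 2.9 / 6.1 * 100
= 47.5%

47.5%


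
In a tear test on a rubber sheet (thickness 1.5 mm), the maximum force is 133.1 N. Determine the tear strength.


Tear strength = force / thickness
= 133.1 / 1.5
= 88.73 N/mm

88.73 N/mm


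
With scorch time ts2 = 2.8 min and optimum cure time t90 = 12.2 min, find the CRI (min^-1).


CRI = 100 / (t90 - ts2)
= 100 / (12.2 - 2.8)
= 100 / 9.4
= 10.64 min^-1

10.64 min^-1


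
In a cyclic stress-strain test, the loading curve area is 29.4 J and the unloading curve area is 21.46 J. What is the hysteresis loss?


Hysteresis loss = loading - unloading
= 29.4 - 21.46
= 7.94 J

7.94 J


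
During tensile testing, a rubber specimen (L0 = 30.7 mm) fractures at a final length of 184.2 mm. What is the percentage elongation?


Elongation = (Lf - L0) / L0 * 100
= (184.2 - 30.7) / 30.7 * 100
= 153.5 / 30.7 * 100
= 500.0%

500.0%


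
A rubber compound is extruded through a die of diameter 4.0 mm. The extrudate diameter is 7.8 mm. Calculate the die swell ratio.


Die swell ratio = D_extrudate / D_die
= 7.8 / 4.0
= 1.95

Die swell = 1.95


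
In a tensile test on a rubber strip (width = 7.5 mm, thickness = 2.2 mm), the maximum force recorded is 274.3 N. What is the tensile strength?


Area = width * thickness = 7.5 * 2.2 = 16.5 mm^2
TS = force / area = 274.3 / 16.5 = 16.62 MPa

16.62 MPa


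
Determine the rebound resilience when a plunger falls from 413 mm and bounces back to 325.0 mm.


Resilience = h_rebound / h_drop * 100
= 325.0 / 413 * 100
= 78.7%

78.7%


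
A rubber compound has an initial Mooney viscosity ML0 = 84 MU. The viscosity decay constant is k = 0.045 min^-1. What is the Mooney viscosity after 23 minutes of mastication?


ML = ML0 * exp(-k * t)
ML = 84 * exp(-0.045 * 23)
ML = 84 * 0.3552
ML = 29.84 MU

29.84 MU


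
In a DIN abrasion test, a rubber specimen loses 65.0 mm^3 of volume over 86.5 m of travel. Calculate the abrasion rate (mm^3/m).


Rate = volume_loss / distance
= 65.0 / 86.5
= 0.751 mm^3/m

0.751 mm^3/m


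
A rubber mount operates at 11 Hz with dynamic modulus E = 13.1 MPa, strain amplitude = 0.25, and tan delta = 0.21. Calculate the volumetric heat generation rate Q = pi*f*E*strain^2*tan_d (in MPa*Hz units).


Q = pi * f * E * strain^2 * tan_d
= pi * 11 * 13.1 * 0.25^2 * 0.21
= pi * 11 * 13.1 * 0.0625 * 0.21
= 5.9417

Q = 5.9417


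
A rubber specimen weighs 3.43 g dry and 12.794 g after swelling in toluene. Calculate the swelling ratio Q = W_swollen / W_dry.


Q = W_swollen / W_dry
Q = 12.794 / 3.43
Q = 3.73

Q = 3.73


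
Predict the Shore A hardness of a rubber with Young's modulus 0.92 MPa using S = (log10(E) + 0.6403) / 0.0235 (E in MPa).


log10(E) = 0.0235*S - 0.6403  =>  S = (log10(E) + 0.6403) / 0.0235
log10(0.92) = -0.036212
S = (-0.036212 + 0.6403) / 0.0235 = 0.604088 / 0.0235
S = 25.7

Shore A = 25.7


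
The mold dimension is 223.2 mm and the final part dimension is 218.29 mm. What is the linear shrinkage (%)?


Shrinkage = (mold - part) / mold * 100
= (223.2 - 218.29) / 223.2 * 100
= 4.91 / 223.2 * 100
= 2.2%

2.2%


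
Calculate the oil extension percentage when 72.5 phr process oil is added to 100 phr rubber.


Oil % = oil / (100 + oil) * 100
= 72.5 / (100 + 72.5) * 100
= 72.5 / 172.5 * 100
= 42.03%

42.03%


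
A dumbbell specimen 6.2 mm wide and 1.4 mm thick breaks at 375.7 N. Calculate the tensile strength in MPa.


Area = width * thickness = 6.2 * 1.4 = 8.68 mm^2
TS = force / area = 375.7 / 8.68 = 43.28 MPa

43.28 MPa


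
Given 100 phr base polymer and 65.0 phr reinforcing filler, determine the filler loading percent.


Filler % = filler / (rubber + filler) * 100
= 65.0 / (100 + 65.0) * 100
= 65.0 / 165.0 * 100
= 39.39%

39.39%


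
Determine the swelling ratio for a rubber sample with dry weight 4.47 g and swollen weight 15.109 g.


Q = W_swollen / W_dry
Q = 15.109 / 4.47
Q = 3.38

Q = 3.38


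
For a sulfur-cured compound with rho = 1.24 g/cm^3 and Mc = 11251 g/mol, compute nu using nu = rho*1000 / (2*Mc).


nu = rho * 1000 / (2 * Mc)
nu = 1.24 * 1000 / (2 * 11251)
nu = 1240.0 / 22502
nu = 0.0551 mol/L

0.0551 mol/L


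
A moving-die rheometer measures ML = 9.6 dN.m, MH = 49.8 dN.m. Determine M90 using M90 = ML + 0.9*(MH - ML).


M90 = ML + 0.9 * (MH - ML)
M90 = 9.6 + 0.9 * (49.8 - 9.6)
M90 = 9.6 + 0.9 * 40.2
M90 = 45.78 dN.m

45.78 dN.m


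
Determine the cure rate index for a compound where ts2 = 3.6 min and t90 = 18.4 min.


CRI = 100 / (t90 - ts2)
= 100 / (18.4 - 3.6)
= 100 / 14.8
= 6.76 min^-1

6.76 min^-1


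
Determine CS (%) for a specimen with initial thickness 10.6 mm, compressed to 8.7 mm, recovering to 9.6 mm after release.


CS = (t0 - recovered) / (t0 - ts) * 100
= (10.6 - 9.6) / (10.6 - 8.7) * 100
= 1.0 / 1.9 * 100
= 52.6%

52.6%


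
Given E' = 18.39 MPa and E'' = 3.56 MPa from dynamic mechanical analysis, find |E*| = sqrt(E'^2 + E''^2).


|E*| = sqrt(E'^2 + E''^2)
= sqrt(18.39^2 + 3.56^2)
= sqrt(338.1921 + 12.6736)
= 18.731 MPa

18.731 MPa


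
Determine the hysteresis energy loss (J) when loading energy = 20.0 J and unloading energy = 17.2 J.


Hysteresis loss = loading - unloading
= 20.0 - 17.2
= 2.8 J

2.8 J


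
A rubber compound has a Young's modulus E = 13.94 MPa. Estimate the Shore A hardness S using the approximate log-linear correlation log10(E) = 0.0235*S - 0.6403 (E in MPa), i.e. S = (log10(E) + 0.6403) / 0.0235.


log10(E) = 0.0235*S - 0.6403  =>  S = (log10(E) + 0.6403) / 0.0235
log10(13.94) = 1.144263
S = (1.144263 + 0.6403) / 0.0235 = 1.784563 / 0.0235
S = 75.9

Shore A = 75.9


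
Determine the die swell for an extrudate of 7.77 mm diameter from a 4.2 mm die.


Die swell ratio = D_extrudate / D_die
= 7.77 / 4.2
= 1.85

Die swell = 1.85


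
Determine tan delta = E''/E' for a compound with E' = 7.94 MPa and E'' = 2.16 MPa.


tan delta = E'' / E'
= 2.16 / 7.94
= 0.272

tan delta = 0.272


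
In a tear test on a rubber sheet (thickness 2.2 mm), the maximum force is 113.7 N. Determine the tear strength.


Tear strength = force / thickness
= 113.7 / 2.2
= 51.68 N/mm

51.68 N/mm


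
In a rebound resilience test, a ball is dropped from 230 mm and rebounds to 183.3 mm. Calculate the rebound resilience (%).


Resilience = h_rebound / h_drop * 100
= 183.3 / 230 * 100
= 79.7%

79.7%


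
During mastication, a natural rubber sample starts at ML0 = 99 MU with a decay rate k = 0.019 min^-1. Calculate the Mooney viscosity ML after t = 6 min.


ML = ML0 * exp(-k * t)
ML = 99 * exp(-0.019 * 6)
ML = 99 * 0.8923
ML = 88.33 MU

88.33 MU


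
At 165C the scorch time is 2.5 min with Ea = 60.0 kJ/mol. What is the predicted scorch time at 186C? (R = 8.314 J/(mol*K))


Convert temperatures: T1 = 165 + 273.15 = 438.15 K, T2 = 186 + 273.15 = 459.15 K
ts2_new = 2.5 * exp(60000 / 8.314 * (1/459.15 - 1/438.15))
1/T2 - 1/T1 = -1.0439e-04
ts2_new = 1.18 min

1.18 min


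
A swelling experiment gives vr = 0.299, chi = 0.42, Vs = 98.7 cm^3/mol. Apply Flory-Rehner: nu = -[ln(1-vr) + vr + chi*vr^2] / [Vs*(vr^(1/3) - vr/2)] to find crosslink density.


ln(1 - vr) = ln(1 - 0.299) = -0.3552
Numerator = -((-0.3552) + 0.299 + 0.42 * 0.299^2) = 0.0187
Denominator = 98.7 * (0.299^(1/3) - 0.299/2) = 51.2439
nu = 0.0187 / 51.2439 = 3.6490e-04 mol/cm^3

3.6490e-04 mol/cm^3


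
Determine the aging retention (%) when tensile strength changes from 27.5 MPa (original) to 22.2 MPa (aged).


Retention = aged / original * 100
= 22.2 / 27.5 * 100
= 80.7%

80.7%


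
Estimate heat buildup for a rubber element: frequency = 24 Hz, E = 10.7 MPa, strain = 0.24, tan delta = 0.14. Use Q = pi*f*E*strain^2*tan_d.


Q = pi * f * E * strain^2 * tan_d
= pi * 24 * 10.7 * 0.24^2 * 0.14
= pi * 24 * 10.7 * 0.0576 * 0.14
= 6.5057

Q = 6.5057


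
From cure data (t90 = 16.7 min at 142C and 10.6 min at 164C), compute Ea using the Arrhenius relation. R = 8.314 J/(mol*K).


T1 = 415.15 K, T2 = 437.15 K
1/T1 - 1/T2 = 1.2122e-04
ln(t1/t2) = ln(16.7/10.6) = 0.4546
Ea = 8.314 * 0.4546 / 1.2122e-04 = 31175.1846 J/mol
Ea = 31.18 kJ/mol

31.18 kJ/mol


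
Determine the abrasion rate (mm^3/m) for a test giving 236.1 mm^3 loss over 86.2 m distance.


Rate = volume_loss / distance
= 236.1 / 86.2
= 2.739 mm^3/m

2.739 mm^3/m


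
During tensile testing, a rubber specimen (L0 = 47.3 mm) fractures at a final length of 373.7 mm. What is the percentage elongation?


Elongation = (Lf - L0) / L0 * 100
= (373.7 - 47.3) / 47.3 * 100
= 326.4 / 47.3 * 100
= 690.1%

690.1%


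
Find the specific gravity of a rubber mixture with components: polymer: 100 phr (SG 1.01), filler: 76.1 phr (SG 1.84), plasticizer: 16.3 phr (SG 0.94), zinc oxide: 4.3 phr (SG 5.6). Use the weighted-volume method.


Sum of weights = 196.7
Volume contributions:
  polymer: 100/1.01 = 99.0099
  filler: 76.1/1.84 = 41.3587
  plasticizer: 16.3/0.94 = 17.3404
  zinc oxide: 4.3/5.6 = 0.7679
Sum of volumes = 158.4769
SG = 196.7 / 158.4769 = 1.241

SG = 1.241


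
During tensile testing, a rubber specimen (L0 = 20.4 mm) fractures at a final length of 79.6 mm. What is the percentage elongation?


Elongation = (Lf - L0) / L0 * 100
= (79.6 - 20.4) / 20.4 * 100
= 59.2 / 20.4 * 100
= 290.2%

290.2%


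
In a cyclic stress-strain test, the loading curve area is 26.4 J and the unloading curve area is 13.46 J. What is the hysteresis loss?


Hysteresis loss = loading - unloading
= 26.4 - 13.46
= 12.94 J

12.94 J


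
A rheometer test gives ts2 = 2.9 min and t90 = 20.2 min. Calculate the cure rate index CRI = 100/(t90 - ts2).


CRI = 100 / (t90 - ts2)
= 100 / (20.2 - 2.9)
= 100 / 17.3
= 5.78 min^-1

5.78 min^-1


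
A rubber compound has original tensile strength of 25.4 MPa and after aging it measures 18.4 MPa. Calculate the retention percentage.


Retention = aged / original * 100
= 18.4 / 25.4 * 100
= 72.4%

72.4%


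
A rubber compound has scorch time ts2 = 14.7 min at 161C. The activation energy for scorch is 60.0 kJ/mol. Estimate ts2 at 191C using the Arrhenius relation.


Convert temperatures: T1 = 161 + 273.15 = 434.15 K, T2 = 191 + 273.15 = 464.15 K
ts2_new = 14.7 * exp(60000 / 8.314 * (1/464.15 - 1/434.15))
1/T2 - 1/T1 = -1.4888e-04
ts2_new = 5.02 min

5.02 min


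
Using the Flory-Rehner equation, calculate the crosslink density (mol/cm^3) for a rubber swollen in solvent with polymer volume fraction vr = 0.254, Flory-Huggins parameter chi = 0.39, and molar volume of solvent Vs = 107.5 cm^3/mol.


ln(1 - vr) = ln(1 - 0.254) = -0.2930
Numerator = -((-0.2930) + 0.254 + 0.39 * 0.254^2) = 0.0139
Denominator = 107.5 * (0.254^(1/3) - 0.254/2) = 54.4275
nu = 0.0139 / 54.4275 = 2.5481e-04 mol/cm^3

2.5481e-04 mol/cm^3


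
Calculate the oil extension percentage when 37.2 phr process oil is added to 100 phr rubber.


Oil % = oil / (100 + oil) * 100
= 37.2 / (100 + 37.2) * 100
= 37.2 / 137.2 * 100
= 27.11%

27.11%


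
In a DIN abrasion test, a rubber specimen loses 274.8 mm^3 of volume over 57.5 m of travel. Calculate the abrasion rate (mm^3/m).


Rate = volume_loss / distance
= 274.8 / 57.5
= 4.779 mm^3/m

4.779 mm^3/m


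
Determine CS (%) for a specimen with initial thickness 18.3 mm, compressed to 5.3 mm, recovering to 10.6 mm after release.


CS = (t0 - recovered) / (t0 - ts) * 100
= (18.3 - 10.6) / (18.3 - 5.3) * 100
= 7.7 / 13.0 * 100
= 59.2%

59.2%


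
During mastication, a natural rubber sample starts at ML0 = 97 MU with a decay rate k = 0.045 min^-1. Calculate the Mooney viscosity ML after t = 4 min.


ML = ML0 * exp(-k * t)
ML = 97 * exp(-0.045 * 4)
ML = 97 * 0.8353
ML = 81.02 MU

81.02 MU


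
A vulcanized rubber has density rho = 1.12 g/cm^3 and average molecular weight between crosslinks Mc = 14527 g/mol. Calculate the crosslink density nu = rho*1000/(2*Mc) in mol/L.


nu = rho * 1000 / (2 * Mc)
nu = 1.12 * 1000 / (2 * 14527)
nu = 1120.0 / 29054
nu = 0.0385 mol/L

0.0385 mol/L


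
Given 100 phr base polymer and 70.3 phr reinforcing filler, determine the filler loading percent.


Filler % = filler / (rubber + filler) * 100
= 70.3 / (100 + 70.3) * 100
= 70.3 / 170.3 * 100
= 41.28%

41.28%


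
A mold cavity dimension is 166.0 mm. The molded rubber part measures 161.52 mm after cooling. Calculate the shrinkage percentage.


Shrinkage = (mold - part) / mold * 100
= (166.0 - 161.52) / 166.0 * 100
= 4.48 / 166.0 * 100
= 2.7%

2.7%


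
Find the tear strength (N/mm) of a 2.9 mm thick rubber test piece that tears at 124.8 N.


Tear strength = force / thickness
= 124.8 / 2.9
= 43.03 N/mm

43.03 N/mm


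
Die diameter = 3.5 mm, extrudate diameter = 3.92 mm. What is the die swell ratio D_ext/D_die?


Die swell ratio = D_extrudate / D_die
= 3.92 / 3.5
= 1.12

Die swell = 1.12


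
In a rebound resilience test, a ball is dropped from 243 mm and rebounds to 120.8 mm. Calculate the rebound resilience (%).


Resilience = h_rebound / h_drop * 100
= 120.8 / 243 * 100
= 49.7%

49.7%


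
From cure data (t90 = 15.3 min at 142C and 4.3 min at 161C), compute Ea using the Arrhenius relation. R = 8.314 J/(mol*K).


T1 = 415.15 K, T2 = 434.15 K
1/T1 - 1/T2 = 1.0542e-04
ln(t1/t2) = ln(15.3/4.3) = 1.2692
Ea = 8.314 * 1.2692 / 1.0542e-04 = 100102.3485 J/mol
Ea = 100.1 kJ/mol

100.1 kJ/mol


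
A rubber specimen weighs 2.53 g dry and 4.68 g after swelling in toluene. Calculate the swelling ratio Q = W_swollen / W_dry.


Q = W_swollen / W_dry
Q = 4.68 / 2.53
Q = 1.85

Q = 1.85


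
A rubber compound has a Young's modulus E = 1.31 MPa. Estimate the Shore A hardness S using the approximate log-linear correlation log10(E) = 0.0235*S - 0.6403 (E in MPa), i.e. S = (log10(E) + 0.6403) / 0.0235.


log10(E) = 0.0235*S - 0.6403  =>  S = (log10(E) + 0.6403) / 0.0235
log10(1.31) = 0.117271
S = (0.117271 + 0.6403) / 0.0235 = 0.757571 / 0.0235
S = 32.2

Shore A = 32.2


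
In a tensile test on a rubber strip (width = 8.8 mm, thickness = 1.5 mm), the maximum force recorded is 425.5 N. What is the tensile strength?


Area = width * thickness = 8.8 * 1.5 = 13.2 mm^2
TS = force / area = 425.5 / 13.2 = 32.23 MPa

32.23 MPa


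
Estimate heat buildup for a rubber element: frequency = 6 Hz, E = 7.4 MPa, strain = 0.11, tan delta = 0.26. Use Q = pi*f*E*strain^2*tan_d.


Q = pi * f * E * strain^2 * tan_d
= pi * 6 * 7.4 * 0.11^2 * 0.26
= pi * 6 * 7.4 * 0.0121 * 0.26
= 0.4388

Q = 0.4388


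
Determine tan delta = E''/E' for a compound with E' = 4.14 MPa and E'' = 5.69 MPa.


tan delta = E'' / E'
= 5.69 / 4.14
= 1.3744

tan delta = 1.3744


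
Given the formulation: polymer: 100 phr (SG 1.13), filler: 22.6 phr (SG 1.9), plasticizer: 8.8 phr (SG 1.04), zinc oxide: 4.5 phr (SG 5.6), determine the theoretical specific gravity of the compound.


Sum of weights = 135.9
Volume contributions:
  polymer: 100/1.13 = 88.4956
  filler: 22.6/1.9 = 11.8947
  plasticizer: 8.8/1.04 = 8.4615
  zinc oxide: 4.5/5.6 = 0.8036
Sum of volumes = 109.6554
SG = 135.9 / 109.6554 = 1.239

SG = 1.239


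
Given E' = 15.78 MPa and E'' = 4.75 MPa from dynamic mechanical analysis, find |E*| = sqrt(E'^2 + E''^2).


|E*| = sqrt(E'^2 + E''^2)
= sqrt(15.78^2 + 4.75^2)
= sqrt(249.0084 + 22.5625)
= 16.479 MPa

16.479 MPa


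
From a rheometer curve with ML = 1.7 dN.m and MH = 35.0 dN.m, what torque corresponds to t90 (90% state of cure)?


M90 = ML + 0.9 * (MH - ML)
M90 = 1.7 + 0.9 * (35.0 - 1.7)
M90 = 1.7 + 0.9 * 33.3
M90 = 31.67 dN.m

31.67 dN.m


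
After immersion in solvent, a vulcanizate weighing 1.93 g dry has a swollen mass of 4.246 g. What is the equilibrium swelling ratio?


Q = W_swollen / W_dry
Q = 4.246 / 1.93
Q = 2.2

Q = 2.2


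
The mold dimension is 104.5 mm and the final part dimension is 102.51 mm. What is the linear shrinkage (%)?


Shrinkage = (mold - part) / mold * 100
= (104.5 - 102.51) / 104.5 * 100
= 1.99 / 104.5 * 100
= 1.9%

1.9%
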